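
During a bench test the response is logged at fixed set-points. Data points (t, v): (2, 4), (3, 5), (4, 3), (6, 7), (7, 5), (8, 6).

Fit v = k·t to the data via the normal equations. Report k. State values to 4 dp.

k = 0.8989

From the data, Σt·t = 178.
And Σt·v = 160.
XᵀX·[k]ᵀ = Xᵀv becomes [[178]]·[k]ᵀ = [160]ᵀ.
Hence k = 160 / 178 ≈ 0.898876.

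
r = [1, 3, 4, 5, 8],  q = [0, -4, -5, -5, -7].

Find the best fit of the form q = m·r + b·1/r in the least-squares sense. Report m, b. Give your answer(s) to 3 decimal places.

m = -1.002, b = 0.449

Entries of MᵀM: Σr·r = 115, Σr·1/r = 5, Σ1/r·1/r = 17701/14400.
For Mᵀq: Σr·q = -113, Σ1/r·q = -107/24.
MᵀM·[m, b]ᵀ = Mᵀq becomes [[115, 5]; [5, 17701/14400]]·[m, b]ᵀ = [-113, -107/24]ᵀ.
det = 115·(17701/14400) − 5² = 335123/2880.
m = ((-113)·(17701/14400) − 5·(-107/24))/(335123/2880) = -1679213/1675615; b = (115·(-107/24) − 5·(-113))/(335123/2880) = 150600/335123.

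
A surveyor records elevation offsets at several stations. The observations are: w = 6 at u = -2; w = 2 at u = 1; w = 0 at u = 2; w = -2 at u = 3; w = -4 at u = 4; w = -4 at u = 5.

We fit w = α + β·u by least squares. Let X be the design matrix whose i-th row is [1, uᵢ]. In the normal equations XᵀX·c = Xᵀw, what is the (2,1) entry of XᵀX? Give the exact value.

13

Row 2 ↔ basis u, column 1 ↔ basis 1, so (XᵀX)_{2,1} = Σᵢ u = (-2)·(1) + (1)·(1) + (2)·(1) + (3)·(1) + (4)·(1) + (5)·(1) = 13.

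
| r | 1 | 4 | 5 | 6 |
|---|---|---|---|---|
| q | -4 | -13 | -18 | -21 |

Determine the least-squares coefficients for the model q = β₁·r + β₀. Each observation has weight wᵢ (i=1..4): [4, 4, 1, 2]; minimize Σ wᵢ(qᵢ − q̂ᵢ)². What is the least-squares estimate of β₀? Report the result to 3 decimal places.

β₀ = -0.399

Forming XᵀWX = [[165, 37]; [37, 11]] and XᵀWq = [-566, -128]ᵀ gives XᵀWX·[β₁, β₀]ᵀ = XᵀWq.
Eliminating β₀: 11·(row 1) − 37·(row 2) gives 446·β₁ = 11·(-566) − 37·(-128) = -1490, so β₁ = -745/223.
Then β₀ = ((-128) − 37·(-745/223))/11 = -89/223.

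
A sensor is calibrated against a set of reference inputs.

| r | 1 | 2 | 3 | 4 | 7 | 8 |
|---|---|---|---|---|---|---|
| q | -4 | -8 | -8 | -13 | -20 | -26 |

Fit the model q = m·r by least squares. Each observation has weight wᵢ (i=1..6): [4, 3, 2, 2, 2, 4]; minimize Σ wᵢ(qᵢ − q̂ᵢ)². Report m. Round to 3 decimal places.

Setting ∂/∂m … = 0 gives: 420·m = -1328.
(Σwᵢ·r·r = 420, Σwᵢ·r·q = -1328.)
m = (-1328)/420 = -3.1619.

m = -3.162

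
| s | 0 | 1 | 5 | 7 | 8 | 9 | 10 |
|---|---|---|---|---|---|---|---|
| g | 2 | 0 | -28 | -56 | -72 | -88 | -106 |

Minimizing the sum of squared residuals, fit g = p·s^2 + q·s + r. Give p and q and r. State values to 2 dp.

p = -0.91, q = -1.88, r = 2.49

The normal equations are: 23684·p + 2710·q + 320·r = -25780;  2710·p + 320·q + 40·r = -2960;  320·p + 40·q + 7·r = -348.
(Σs^2·s^2 = 23684, Σs^2·s = 2710, Σs^2 = 320, Σs·s = 320, Σs = 40, Σ1 = 7, Σs^2·g = -25780, Σs·g = -2960, Σg = -348.)
Inverting the 3×3 Gram matrix, [p, q, r]ᵀ = [-5400/5951, -11170/5951, 14836/5951]ᵀ.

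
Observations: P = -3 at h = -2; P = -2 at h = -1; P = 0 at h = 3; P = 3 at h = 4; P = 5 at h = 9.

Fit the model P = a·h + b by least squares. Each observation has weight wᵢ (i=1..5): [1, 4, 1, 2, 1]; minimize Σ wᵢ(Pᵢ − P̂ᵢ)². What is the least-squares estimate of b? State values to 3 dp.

b = -1.193

Setting ∂/∂a … = 0 gives: 130·a + 14·b = 83;  14·a + 9·b = 0.
(Σwᵢ·h·h = 130, Σwᵢ·h = 14, Σwᵢ·1 = 9, Σwᵢ·h·P = 83, Σwᵢ·P = 0.)
Δ = 130·9 − 14² = 974.
a = (83·9 − 14·0)/974 = 747/974; b = (130·0 − 14·83)/974 = -581/487.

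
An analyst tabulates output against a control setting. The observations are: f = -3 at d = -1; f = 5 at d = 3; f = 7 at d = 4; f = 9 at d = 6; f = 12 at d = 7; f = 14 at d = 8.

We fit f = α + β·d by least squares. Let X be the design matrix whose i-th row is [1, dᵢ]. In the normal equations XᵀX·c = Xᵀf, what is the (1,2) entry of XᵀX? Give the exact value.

Row 1 ↔ basis 1, column 2 ↔ basis d, so (XᵀX)_{1,2} = Σᵢ d = (1)·(-1) + (1)·(3) + (1)·(4) + (1)·(6) + (1)·(7) + (1)·(8) = 27.

27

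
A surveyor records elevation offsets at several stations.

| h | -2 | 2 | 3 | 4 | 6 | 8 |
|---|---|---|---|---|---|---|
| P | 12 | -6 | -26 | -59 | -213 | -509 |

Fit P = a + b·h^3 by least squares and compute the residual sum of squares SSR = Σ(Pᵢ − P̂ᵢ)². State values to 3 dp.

SSR = 9.983

Entries of XᵀX: Σ1 = 6, Σh^3 = 819, Σh^3·h^3 = 313753.
Moment sums: ΣP = -801, Σh^3·P = -311238.
Normal equations: [[6, 819]; [819, 313753]]·[a, b]ᵀ = [-801, -311238]ᵀ.
Eliminating b: 313753·(row 1) − 819·(row 2) gives 1211757·a = 313753·(-801) − 819·(-311238) = 3587769, so a = 1195923/403919.
Then b = ((-311238) − 819·(1195923/403919))/313753 = -403803/403919.
Residuals: 420681/403919, -389013/403919, -795136/403919, 816248/403919, -9222/403919, -43558/403919; SSR = 4032462/403919.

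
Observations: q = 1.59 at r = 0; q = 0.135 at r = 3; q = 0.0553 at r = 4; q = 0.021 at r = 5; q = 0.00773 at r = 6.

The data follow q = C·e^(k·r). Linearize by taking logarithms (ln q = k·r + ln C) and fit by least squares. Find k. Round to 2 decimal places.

Let Y = ln q. Fitting Y = k·r + ln C by least squares:
AᵀA = [[86.0000, 18.0000]; [18.0000, 5]], rhs = [-66.0794, -13.1596]ᵀ  (here Σr = 18.0000, Σ(r)² = 86.0000, Σln q = -13.1596, Σr·ln q = -66.0794).
Solving (det = 106.0000): k = -0.88230, ln C = 0.54437.

k = -0.88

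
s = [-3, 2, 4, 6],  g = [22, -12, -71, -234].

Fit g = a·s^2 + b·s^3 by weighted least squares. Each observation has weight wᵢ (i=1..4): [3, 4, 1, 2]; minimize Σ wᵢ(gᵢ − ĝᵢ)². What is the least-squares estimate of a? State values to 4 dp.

Entries of XᵀWX: Σwᵢ·s^2·s^2 = 3155, Σwᵢ·s^2·s^3 = 15975, Σwᵢ·s^3·s^3 = 99851.
For XᵀWg: Σwᵢ·s^2·g = -17582, Σwᵢ·s^3·g = -107798.
Determinant 3155·99851 − 15975² = 59829280.
a = ((-17582)·99851 − 15975·(-107798))/59829280 = -1047101/1869665; b = (3155·(-107798) − 15975·(-17582))/59829280 = -370189/373933.

a = -0.5600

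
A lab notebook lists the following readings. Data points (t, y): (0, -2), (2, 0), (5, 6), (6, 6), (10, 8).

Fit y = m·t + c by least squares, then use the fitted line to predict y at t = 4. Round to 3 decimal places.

The normal system XᵀX·[m, c]ᵀ = Xᵀy is [[165, 23]; [23, 5]]·[m, c]ᵀ = [146, 18]ᵀ.
Eliminating c: 5·(row 1) − 23·(row 2) gives 296·m = 5·146 − 23·18 = 316, so m = 79/74.
Then c = (18 − 23·(79/74))/5 = -97/74.
At t = 4: ŷ = (79/74)·(4) + (-97/74)·(1) = 219/74.

ŷ = 2.959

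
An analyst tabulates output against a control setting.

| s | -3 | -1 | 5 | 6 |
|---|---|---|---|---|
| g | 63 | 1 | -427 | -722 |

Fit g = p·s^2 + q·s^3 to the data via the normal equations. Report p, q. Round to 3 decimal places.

p = -2.033, q = -3.005

The normal equations are: 2003·p + 10657·q = -36099;  10657·p + 63011·q = -211029.
(Σs^2·s^2 = 2003, Σs^2·s^3 = 10657, Σs^3·s^3 = 63011, Σs^2·g = -36099, Σs^3·g = -211029.)
det = 2003·63011 − 10657² = 12639384.
p = ((-36099)·63011 − 10657·(-211029))/12639384 = -2141503/1053282; q = (2003·(-211029) − 10657·(-36099))/12639384 = -3165337/1053282.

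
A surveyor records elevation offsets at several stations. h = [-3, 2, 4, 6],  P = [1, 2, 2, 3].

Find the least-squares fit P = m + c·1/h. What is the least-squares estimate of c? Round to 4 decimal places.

MᵀM·[m, c]ᵀ = MᵀP reads: 4·m + (7/12)·c = 8;  (7/12)·m + (65/144)·c = 5/3.
Δ = 4·(65/144) − (7/12)² = 211/144.
m = (8·(65/144) − (7/12)·(5/3))/(211/144) = 380/211; c = (4·(5/3) − (7/12)·8)/(211/144) = 288/211.

c = 1.3649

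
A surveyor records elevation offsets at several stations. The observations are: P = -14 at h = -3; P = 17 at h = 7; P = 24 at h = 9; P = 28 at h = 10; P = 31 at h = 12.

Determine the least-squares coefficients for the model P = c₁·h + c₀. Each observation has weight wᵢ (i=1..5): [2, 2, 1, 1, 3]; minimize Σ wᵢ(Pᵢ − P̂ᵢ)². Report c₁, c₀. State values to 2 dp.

Forming MᵀWM = [[729, 63]; [63, 9]] and MᵀWP = [1934, 151]ᵀ gives MᵀWM·[c₁, c₀]ᵀ = MᵀWP.
Determinant 729·9 − 63² = 2592.
c₁ = (1934·9 − 63·151)/2592 = 877/288; c₀ = (729·151 − 63·1934)/2592 = -1307/288.

c₁ = 3.05, c₀ = -4.54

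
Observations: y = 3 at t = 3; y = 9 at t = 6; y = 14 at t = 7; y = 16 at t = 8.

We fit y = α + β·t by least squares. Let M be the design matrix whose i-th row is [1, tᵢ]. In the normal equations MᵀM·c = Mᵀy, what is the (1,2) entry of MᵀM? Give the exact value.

Row 1 ↔ basis 1, column 2 ↔ basis t, so (MᵀM)_{1,2} = Σᵢ t = (1)·(3) + (1)·(6) + (1)·(7) + (1)·(8) = 24.

24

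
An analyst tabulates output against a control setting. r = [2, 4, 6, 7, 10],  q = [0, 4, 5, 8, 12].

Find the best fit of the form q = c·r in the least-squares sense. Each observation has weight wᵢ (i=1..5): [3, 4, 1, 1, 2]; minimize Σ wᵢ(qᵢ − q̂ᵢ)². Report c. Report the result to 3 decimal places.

c = 1.080

Normal-equation sums: Σwᵢ·r·r = 361.
And Σwᵢ·r·q = 390.
XᵀWX·[c]ᵀ = XᵀWq becomes [[361]]·[c]ᵀ = [390]ᵀ.
Hence c = 390 / 361 ≈ 1.08033.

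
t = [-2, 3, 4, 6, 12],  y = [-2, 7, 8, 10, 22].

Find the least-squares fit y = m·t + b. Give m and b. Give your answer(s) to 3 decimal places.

From the data, Σt·t = 209, Σt = 23, Σ1 = 5.
Moment sums: Σt·y = 381, Σy = 45.
Normal equations: [[209, 23]; [23, 5]]·[m, b]ᵀ = [381, 45]ᵀ.
det = 209·5 − 23² = 516.
m = (381·5 − 23·45)/516 = 145/86; b = (209·45 − 23·381)/516 = 107/86.

m = 1.686, b = 1.244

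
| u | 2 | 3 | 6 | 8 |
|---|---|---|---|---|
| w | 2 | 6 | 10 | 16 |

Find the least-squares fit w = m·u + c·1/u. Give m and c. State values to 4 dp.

Forming MᵀM = [[113, 4]; [4, 233/576]] and Mᵀw = [210, 20/3]ᵀ gives MᵀM·[m, c]ᵀ = Mᵀw.
Determinant 113·(233/576) − 4² = 17113/576.
m = (210·(233/576) − 4·(20/3))/(17113/576) = 33570/17113; c = (113·(20/3) − 4·210)/(17113/576) = -49920/17113.

m = 1.9617, c = -2.9171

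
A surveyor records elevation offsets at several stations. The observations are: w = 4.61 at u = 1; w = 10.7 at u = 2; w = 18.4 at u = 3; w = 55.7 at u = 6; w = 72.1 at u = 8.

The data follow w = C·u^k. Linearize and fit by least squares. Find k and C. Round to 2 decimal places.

k = 1.36, C = 4.38

With ln wᵢ as the transformed response and ln uᵢ as the regressor:
Σln u = 5.6630, Σ(ln u)² = 9.2219, Σln w = 15.1089, Σln u·ln w = 20.9413.
Equations: 9.2219·k + 5.6630·ln C = 20.9413;  5.6630·k + 5·ln C = 15.1089.
Slope k = (n·Σln u·ln w − Σln u·Σln w)/(n·Σ(ln u)² − (Σln u)²) = (5·20.9413 − 5.6630·15.1089)/14.0403 = 1.36361; ln C = (Σln w − k·Σln u)/n = 1.47735, so C = exp(1.47735) = 4.38134.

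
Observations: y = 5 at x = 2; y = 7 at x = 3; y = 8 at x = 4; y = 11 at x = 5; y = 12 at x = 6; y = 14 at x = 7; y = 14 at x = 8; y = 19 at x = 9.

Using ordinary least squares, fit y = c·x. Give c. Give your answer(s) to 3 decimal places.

With design matrix A, AᵀA = [[284]] and Aᵀy = [571]ᵀ.
Hence c = 571 / 284 ≈ 2.01056.

c = 2.011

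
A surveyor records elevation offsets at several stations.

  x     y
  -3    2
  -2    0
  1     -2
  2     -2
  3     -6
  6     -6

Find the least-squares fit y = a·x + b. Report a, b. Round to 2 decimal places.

a = -0.91, b = -1.28

Sums needed: Σx·x = 63, Σx = 7, Σ1 = 6.
Moment sums: Σx·y = -66, Σy = -14.
So AᵀA·[a, b]ᵀ = Aᵀy: [[63, 7]; [7, 6]]·[a, b]ᵀ = [-66, -14]ᵀ.
Eliminating b: 6·(row 1) − 7·(row 2) gives 329·a = 6·(-66) − 7·(-14) = -298, so a = -298/329.
Then b = ((-14) − 7·(-298/329))/6 = -60/47.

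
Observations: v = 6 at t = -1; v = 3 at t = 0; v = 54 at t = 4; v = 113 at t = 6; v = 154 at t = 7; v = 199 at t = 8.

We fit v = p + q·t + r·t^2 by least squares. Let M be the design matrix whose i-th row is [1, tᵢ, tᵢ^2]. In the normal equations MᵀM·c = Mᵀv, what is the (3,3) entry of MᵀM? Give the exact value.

Row 3 ↔ basis t^2, column 3 ↔ basis t^2, so (MᵀM)_{3,3} = Σᵢ (t^2)·(t^2) = (1)·(1) + (0)·(0) + (16)·(16) + (36)·(36) + (49)·(49) + (64)·(64) = 8050.

8050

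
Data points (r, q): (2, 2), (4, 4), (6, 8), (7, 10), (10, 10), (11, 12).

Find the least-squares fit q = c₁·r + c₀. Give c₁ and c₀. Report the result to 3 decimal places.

c₁ = 1.067, c₀ = 0.551

Forming MᵀM = [[326, 40]; [40, 6]] and Mᵀq = [370, 46]ᵀ gives MᵀM·[c₁, c₀]ᵀ = Mᵀq.
Determinant 326·6 − 40² = 356.
c₁ = (370·6 − 40·46)/356 = 95/89; c₀ = (326·46 − 40·370)/356 = 49/89.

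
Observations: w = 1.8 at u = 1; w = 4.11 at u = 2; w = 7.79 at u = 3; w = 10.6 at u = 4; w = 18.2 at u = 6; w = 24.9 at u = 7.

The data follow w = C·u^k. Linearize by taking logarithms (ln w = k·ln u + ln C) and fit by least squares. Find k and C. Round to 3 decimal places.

k = 1.335, C = 1.732

Linearized form: ln w = k·ln u + ln C. From the 6 transformed points,
XᵀX = [[10.6062, 6.9157]; [6.9157, 6]], rhs = [17.9623, 12.5312]ᵀ  (here Σln u = 6.9157, Σ(ln u)² = 10.6062, Σln w = 12.5312, Σln u·ln w = 17.9623).
Slope k = (n·Σln u·ln w − Σln u·Σln w)/(n·Σ(ln u)² − (Σln u)²) = (6·17.9623 − 6.9157·12.5312)/15.8099 = 1.33535; ln C = (Σln w − k·Σln u)/n = 0.54938, so C = exp(0.54938) = 1.73219.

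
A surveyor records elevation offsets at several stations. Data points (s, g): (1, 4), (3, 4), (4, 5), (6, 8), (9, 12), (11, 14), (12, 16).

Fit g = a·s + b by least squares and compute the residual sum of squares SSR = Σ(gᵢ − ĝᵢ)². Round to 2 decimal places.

The normal system AᵀA·[a, b]ᵀ = Aᵀg is [[408, 46]; [46, 7]]·[a, b]ᵀ = [538, 63]ᵀ.
Eliminating b: 7·(row 1) − 46·(row 2) gives 740·a = 7·538 − 46·63 = 868, so a = 217/185.
Then b = (63 − 46·(217/185))/7 = 239/185.
Residuals: 284/185, -30/37, -182/185, -61/185, 28/185, -36/185, 117/185; SSR = 842/185.

SSR = 4.55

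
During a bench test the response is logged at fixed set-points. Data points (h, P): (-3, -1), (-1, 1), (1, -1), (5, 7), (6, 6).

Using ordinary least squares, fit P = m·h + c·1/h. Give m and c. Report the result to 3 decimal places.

m = 1.162, c = -2.329

Sums needed: Σh·h = 72, Σh·1/h = 5, Σ1/h·1/h = 1961/900.
For MᵀP: Σh·P = 72, Σ1/h·P = 11/15.
So MᵀM·[m, c]ᵀ = MᵀP: [[72, 5]; [5, 1961/900]]·[m, c]ᵀ = [72, 11/15]ᵀ.
Δ = 72·(1961/900) − 5² = 3297/25.
m = (72·(1961/900) − 5·(11/15))/(3297/25) = 11491/9891; c = (72·(11/15) − 5·72)/(3297/25) = -2560/1099.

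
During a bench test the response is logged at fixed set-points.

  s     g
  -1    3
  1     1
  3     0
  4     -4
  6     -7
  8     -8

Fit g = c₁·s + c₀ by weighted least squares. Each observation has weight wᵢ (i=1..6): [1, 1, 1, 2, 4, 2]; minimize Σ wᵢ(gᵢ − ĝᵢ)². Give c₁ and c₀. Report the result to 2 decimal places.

c₁ = -1.37, c₀ = 1.98

From the data, Σwᵢ·s·s = 315, Σwᵢ·s = 51, Σwᵢ·1 = 11.
And Σwᵢ·s·g = -330, Σwᵢ·g = -48.
Determinant 315·11 − 51² = 864.
c₁ = ((-330)·11 − 51·(-48))/864 = -197/144; c₀ = (315·(-48) − 51·(-330))/864 = 95/48.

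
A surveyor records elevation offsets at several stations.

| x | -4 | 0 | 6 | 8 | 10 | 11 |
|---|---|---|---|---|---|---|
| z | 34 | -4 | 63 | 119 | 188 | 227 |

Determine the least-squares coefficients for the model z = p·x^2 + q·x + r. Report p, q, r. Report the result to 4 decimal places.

p = 2.0024, q = -1.0133, r = -2.7331

Normal-equation sums: Σx^2·x^2 = 30289, Σx^2·x = 2995, Σx^2 = 337, Σx·x = 337, Σx = 31, Σ1 = 6.
Moment sums: Σx^2·z = 56695, Σx·z = 5571, Σz = 627.
MᵀM·[p, q, r]ᵀ = Mᵀz becomes [[30289, 2995, 337]; [2995, 337, 31]; [337, 31, 6]]·[p, q, r]ᵀ = [56695, 5571, 627]ᵀ.
Row-reducing yields p = 2624407/1310628, q = -1328029/1310628, r = -27137/9929.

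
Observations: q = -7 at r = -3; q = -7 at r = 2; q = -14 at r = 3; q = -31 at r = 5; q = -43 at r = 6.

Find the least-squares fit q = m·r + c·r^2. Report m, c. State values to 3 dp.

Entries of AᵀA: Σr·r = 83, Σr·r^2 = 349, Σr^2·r^2 = 2099.
For Aᵀq: Σr·q = -448, Σr^2·q = -2540.
Normal equations: [[83, 349]; [349, 2099]]·[m, c]ᵀ = [-448, -2540]ᵀ.
Determinant 83·2099 − 349² = 52416.
m = ((-448)·2099 − 349·(-2540))/52416 = -1497/1456; c = (83·(-2540) − 349·(-448))/52416 = -1513/1456.

m = -1.028, c = -1.039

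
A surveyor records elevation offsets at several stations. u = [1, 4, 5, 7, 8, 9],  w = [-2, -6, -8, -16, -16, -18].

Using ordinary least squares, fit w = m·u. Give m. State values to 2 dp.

Sums needed: Σu·u = 236.
Right-hand side: Σu·w = -468.
m = (-468)/236 = -1.98305.

m = -1.98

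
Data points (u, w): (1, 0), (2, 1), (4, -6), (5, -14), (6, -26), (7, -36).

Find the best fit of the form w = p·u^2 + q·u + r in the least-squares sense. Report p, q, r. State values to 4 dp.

p = -1.2964, q = 4.1464, r = -2.4714

With design matrix M, MᵀM = [[4595, 757, 131]; [757, 131, 25]; [131, 25, 6]] and Mᵀw = [-3142, -500, -81]ᵀ.
Inverting the 3×3 Gram matrix, [p, q, r]ᵀ = [-363/280, 1161/280, -173/70]ᵀ.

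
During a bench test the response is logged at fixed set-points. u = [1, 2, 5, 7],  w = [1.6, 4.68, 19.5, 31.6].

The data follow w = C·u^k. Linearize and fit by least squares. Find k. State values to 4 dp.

k = 1.5391

With ln wᵢ as the transformed response and ln uᵢ as the regressor:
AᵀA = [[6.8573, 4.2485]; [4.2485, 4]], rhs = [12.5700, 8.4369]ᵀ  (here Σln u = 4.2485, Σ(ln u)² = 6.8573, Σln w = 8.4369, Σln u·ln w = 12.5700).
Slope k = (n·Σln u·ln w − Σln u·Σln w)/(n·Σ(ln u)² − (Σln u)²) = (4·12.5700 − 4.2485·8.4369)/9.3795 = 1.53908; ln C = (Σln w − k·Σln u)/n = 0.47453.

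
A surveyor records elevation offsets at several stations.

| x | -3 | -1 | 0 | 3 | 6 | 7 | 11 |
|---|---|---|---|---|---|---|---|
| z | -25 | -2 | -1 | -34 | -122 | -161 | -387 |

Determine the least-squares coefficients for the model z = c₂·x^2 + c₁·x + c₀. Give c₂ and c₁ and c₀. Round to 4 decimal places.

Entries of MᵀM: Σx^2·x^2 = 18501, Σx^2·x = 1889, Σx^2 = 225, Σx·x = 225, Σx = 23, Σ1 = 7.
Right-hand side: Σx^2·z = -59641, Σx·z = -6141, Σz = -732.
Row-reducing yields c₂ = -3853711/1267162, c₁ = -2029529/1267162, c₀ = -985603/633581.

c₂ = -3.0412, c₁ = -1.6016, c₀ = -1.5556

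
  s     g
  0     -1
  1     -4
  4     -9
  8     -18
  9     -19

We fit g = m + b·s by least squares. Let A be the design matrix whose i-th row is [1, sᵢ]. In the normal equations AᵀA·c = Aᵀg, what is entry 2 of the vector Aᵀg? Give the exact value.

Entry 2 ↔ basis s, so (Aᵀg)_{2} = Σᵢ (s)·gᵢ = (0)·(-1) + (1)·(-4) + (4)·(-9) + (8)·(-18) + (9)·(-19) = -355.

-355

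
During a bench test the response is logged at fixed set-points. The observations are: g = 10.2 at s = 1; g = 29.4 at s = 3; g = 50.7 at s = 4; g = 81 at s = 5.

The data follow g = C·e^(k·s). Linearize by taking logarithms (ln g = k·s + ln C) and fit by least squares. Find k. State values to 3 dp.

With ln gᵢ as the transformed response and sᵢ as the regressor:
Σs = 13.0000, Σ(s)² = 51.0000, Σln g = 14.0238, Σs·ln g = 50.1413.
Normal system: [[51.0000, 13.0000]; [13.0000, 4]]·[k, ln C]ᵀ = [50.1413, 14.0238]ᵀ.
Slope k = (n·Σs·ln g − Σs·Σln g)/(n·Σ(s)² − (Σs)²) = (4·50.1413 − 13.0000·14.0238)/35.0000 = 0.52161; ln C = (Σln g − k·Σs)/n = 1.81070.

k = 0.522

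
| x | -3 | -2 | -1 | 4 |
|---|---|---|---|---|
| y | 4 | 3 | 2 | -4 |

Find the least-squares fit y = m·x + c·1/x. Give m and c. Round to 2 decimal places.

From the data, Σx·x = 30, Σx·1/x = 4, Σ1/x·1/x = 205/144.
Moment sums: Σx·y = -36, Σ1/x·y = -35/6.
So MᵀM·[m, c]ᵀ = Mᵀy: [[30, 4]; [4, 205/144]]·[m, c]ᵀ = [-36, -35/6]ᵀ.
Eliminating c: (205/144)·(row 1) − 4·(row 2) gives (641/24)·m = (205/144)·(-36) − 4·(-35/6) = -335/12, so m = -670/641.
Then c = ((-35/6) − 4·(-670/641))/(205/144) = -744/641.

m = -1.05, c = -1.16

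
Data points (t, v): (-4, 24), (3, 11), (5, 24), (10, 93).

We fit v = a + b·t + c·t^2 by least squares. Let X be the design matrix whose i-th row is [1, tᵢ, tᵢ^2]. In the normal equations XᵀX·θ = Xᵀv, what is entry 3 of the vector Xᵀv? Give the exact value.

Entry 3 ↔ basis t^2, so (Xᵀv)_{3} = Σᵢ (t^2)·vᵢ = (16)·(24) + (9)·(11) + (25)·(24) + (100)·(93) = 10383.

10383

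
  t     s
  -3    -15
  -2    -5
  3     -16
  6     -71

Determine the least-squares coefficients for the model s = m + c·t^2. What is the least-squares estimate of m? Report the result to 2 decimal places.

Entries of XᵀX: Σ1 = 4, Σt^2 = 58, Σt^2·t^2 = 1474.
Moment sums: Σs = -107, Σt^2·s = -2855.
XᵀX·[m, c]ᵀ = Xᵀs becomes [[4, 58]; [58, 1474]]·[m, c]ᵀ = [-107, -2855]ᵀ.
Eliminating c: 1474·(row 1) − 58·(row 2) gives 2532·m = 1474·(-107) − 58·(-2855) = 7872, so m = 656/211.
Then c = ((-2855) − 58·(656/211))/1474 = -869/422.

m = 3.11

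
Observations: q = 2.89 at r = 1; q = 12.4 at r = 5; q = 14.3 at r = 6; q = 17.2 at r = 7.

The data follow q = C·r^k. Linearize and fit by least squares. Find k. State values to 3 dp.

k = 0.906

Taking logs, ln q = k·ln r + ln C, so regress ln q on ln r.
Σln r = 5.3471, Σ(ln r)² = 9.5873, Σln q = 9.0841, Σln r·ln q = 14.3546.
Equations: 9.5873·k + 5.3471·ln C = 14.3546;  5.3471·k + 4·ln C = 9.0841.
Solving (det = 9.7575): k = 0.90643, ln C = 1.05934.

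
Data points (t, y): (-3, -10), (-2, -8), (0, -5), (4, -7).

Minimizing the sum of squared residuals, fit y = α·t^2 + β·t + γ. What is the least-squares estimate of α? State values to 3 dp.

α = -0.306

Sums needed: Σt^2·t^2 = 353, Σt^2·t = 29, Σt^2 = 29, Σt·t = 29, Σt = -1, Σ1 = 4.
Moment sums: Σt^2·y = -234, Σt·y = 18, Σy = -30.
So AᵀA·[α, β, γ]ᵀ = Aᵀy: [[353, 29, 29]; [29, 29, -1]; [29, -1, 4]]·[α, β, γ]ᵀ = [-234, 18, -30]ᵀ.
Inverting the 3×3 Gram matrix, [α, β, γ]ᵀ = [-19/62, 233/310, -789/155]ᵀ.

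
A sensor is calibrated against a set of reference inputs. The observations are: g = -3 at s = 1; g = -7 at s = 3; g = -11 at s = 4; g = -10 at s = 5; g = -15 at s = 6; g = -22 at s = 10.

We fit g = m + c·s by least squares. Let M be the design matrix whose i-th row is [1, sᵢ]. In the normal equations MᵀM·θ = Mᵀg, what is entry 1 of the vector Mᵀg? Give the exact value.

-68

Entry 1 ↔ basis 1, so (Mᵀg)_{1} = Σᵢ gᵢ = (1)·(-3) + (1)·(-7) + (1)·(-11) + (1)·(-10) + (1)·(-15) + (1)·(-22) = -68.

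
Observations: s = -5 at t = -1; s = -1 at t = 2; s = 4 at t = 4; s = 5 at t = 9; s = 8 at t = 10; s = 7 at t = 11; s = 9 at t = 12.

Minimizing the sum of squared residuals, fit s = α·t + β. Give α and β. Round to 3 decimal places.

α = 0.975, β = -2.692

MᵀM·[α, β]ᵀ = Mᵀs reads: 467·α + 47·β = 329;  47·α + 7·β = 27.
(Σt·t = 467, Σt = 47, Σ1 = 7, Σt·s = 329, Σs = 27.)
Eliminating β: 7·(row 1) − 47·(row 2) gives 1060·α = 7·329 − 47·27 = 1034, so α = 517/530.
Then β = (27 − 47·(517/530))/7 = -1427/530.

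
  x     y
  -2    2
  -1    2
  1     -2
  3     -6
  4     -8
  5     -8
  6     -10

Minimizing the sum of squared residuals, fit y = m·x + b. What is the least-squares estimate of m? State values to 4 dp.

m = -1.6134

Entries of MᵀM: Σx·x = 92, Σx = 16, Σ1 = 7.
Right-hand side: Σx·y = -158, Σy = -30.
Normal equations: [[92, 16]; [16, 7]]·[m, b]ᵀ = [-158, -30]ᵀ.
Determinant 92·7 − 16² = 388.
m = ((-158)·7 − 16·(-30))/388 = -313/194; b = (92·(-30) − 16·(-158))/388 = -58/97.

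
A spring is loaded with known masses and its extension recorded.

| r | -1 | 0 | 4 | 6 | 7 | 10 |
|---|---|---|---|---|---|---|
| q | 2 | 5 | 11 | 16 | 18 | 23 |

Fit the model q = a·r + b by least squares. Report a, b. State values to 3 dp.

Sums needed: Σr·r = 202, Σr = 26, Σ1 = 6.
Moment sums: Σr·q = 494, Σq = 75.
Normal equations: [[202, 26]; [26, 6]]·[a, b]ᵀ = [494, 75]ᵀ.
Determinant 202·6 − 26² = 536.
a = (494·6 − 26·75)/536 = 507/268; b = (202·75 − 26·494)/536 = 1153/268.

a = 1.892, b = 4.302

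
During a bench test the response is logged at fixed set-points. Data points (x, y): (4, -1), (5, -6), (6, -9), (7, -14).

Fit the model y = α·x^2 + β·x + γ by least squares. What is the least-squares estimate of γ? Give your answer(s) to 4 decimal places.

Entries of AᵀA: Σx^2·x^2 = 4578, Σx^2·x = 748, Σx^2 = 126, Σx·x = 126, Σx = 22, Σ1 = 4.
And Σx^2·y = -1176, Σx·y = -186, Σy = -30.
AᵀA·[α, β, γ]ᵀ = Aᵀy becomes [[4578, 748, 126]; [748, 126, 22]; [126, 22, 4]]·[α, β, γ]ᵀ = [-1176, -186, -30]ᵀ.
Inverting the 3×3 Gram matrix, [α, β, γ]ᵀ = [0, -21/5, 78/5]ᵀ.

γ = 15.6000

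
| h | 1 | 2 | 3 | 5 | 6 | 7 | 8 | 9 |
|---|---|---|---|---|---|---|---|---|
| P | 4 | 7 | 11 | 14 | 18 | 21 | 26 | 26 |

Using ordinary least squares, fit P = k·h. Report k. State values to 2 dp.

k = 3.04

Entries of MᵀM: Σh·h = 269.
For MᵀP: Σh·P = 818.
MᵀM·[k]ᵀ = MᵀP becomes [[269]]·[k]ᵀ = [818]ᵀ.
k = 818/269 = 3.04089.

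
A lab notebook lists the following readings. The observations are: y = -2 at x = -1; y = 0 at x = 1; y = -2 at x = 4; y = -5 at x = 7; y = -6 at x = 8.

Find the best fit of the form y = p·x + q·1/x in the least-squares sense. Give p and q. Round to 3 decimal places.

p = -0.748, q = 1.799

The normal equations are: 131·p + 5·q = -89;  5·p + (6581/3136)·q = 1/28.
Eliminating q: (6581/3136)·(row 1) − 5·(row 2) gives (783711/3136)·p = (6581/3136)·(-89) − 5·(1/28) = -586269/3136, so p = -65141/87079.
Then q = ((1/28) − 5·(-65141/87079))/(6581/3136) = 156688/87079.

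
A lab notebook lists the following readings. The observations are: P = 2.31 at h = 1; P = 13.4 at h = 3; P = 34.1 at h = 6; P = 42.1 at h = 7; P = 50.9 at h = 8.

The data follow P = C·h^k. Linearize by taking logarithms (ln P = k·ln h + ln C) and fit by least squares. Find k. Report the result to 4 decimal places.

Linearized form: ln P = k·ln h + ln C. From the 5 transformed points,
XᵀX = [[12.5280, 6.9157]; [6.9157, 5]], rhs = [24.6245, 14.6317]ᵀ  (here Σln h = 6.9157, Σ(ln h)² = 12.5280, Σln P = 14.6317, Σln h·ln P = 24.6245).
Slope k = (n·Σln h·ln P − Σln h·Σln P)/(n·Σ(ln h)² − (Σln h)²) = (5·24.6245 − 6.9157·14.6317)/14.8127 = 1.48074; ln C = (Σln P − k·Σln h)/n = 0.87826.

k = 1.4807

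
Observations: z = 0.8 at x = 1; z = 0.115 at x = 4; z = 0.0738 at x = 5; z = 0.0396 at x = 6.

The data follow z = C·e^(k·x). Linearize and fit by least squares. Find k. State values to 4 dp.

k = -0.5996

Linearized form: ln z = k·x + ln C. From the 4 transformed points,
Σx = 16.0000, Σ(x)² = 78.0000, Σln z = -8.2213, Σx·ln z = -41.2800.
Normal system: [[78.0000, 16.0000]; [16.0000, 4]]·[k, ln C]ᵀ = [-41.2800, -8.2213]ᵀ.
Solving (det = 56.0000): k = -0.59963, ln C = 0.34320.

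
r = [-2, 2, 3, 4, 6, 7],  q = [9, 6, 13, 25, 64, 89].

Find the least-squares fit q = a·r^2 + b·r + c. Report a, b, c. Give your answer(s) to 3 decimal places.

Normal-equation sums: Σr^2·r^2 = 4066, Σr^2·r = 650, Σr^2 = 118, Σr·r = 118, Σr = 20, Σ1 = 6.
Right-hand side: Σr^2·q = 7242, Σr·q = 1140, Σq = 206.
So MᵀM·[a, b, c]ᵀ = Mᵀq: [[4066, 650, 118]; [650, 118, 20]; [118, 20, 6]]·[a, b, c]ᵀ = [7242, 1140, 206]ᵀ.
Solving the 3×3 system (Gaussian elimination) gives a = 2, b = -90/77, c = -85/77.

a = 2.000, b = -1.169, c = -1.104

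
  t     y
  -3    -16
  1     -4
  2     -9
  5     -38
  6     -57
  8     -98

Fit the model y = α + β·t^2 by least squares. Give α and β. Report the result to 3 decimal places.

Compute the Gram sums: Σ1 = 6, Σt^2 = 139, Σt^2·t^2 = 6115.
Moment sums: Σy = -222, Σt^2·y = -9458.
So AᵀA·[α, β]ᵀ = Aᵀy: [[6, 139]; [139, 6115]]·[α, β]ᵀ = [-222, -9458]ᵀ.
Eliminating β: 6115·(row 1) − 139·(row 2) gives 17369·α = 6115·(-222) − 139·(-9458) = -42868, so α = -42868/17369.
Then β = ((-9458) − 139·(-42868/17369))/6115 = -25890/17369.

α = -2.468, β = -1.491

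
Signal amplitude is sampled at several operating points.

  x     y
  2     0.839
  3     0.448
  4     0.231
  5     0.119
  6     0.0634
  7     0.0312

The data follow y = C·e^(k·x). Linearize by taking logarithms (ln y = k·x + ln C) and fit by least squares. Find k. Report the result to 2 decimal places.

Linearized form: ln y = k·x + ln C. From the 6 transformed points,
Σx = 27.0000, Σ(x)² = 139.0000, Σln y = -10.7981, Σx·ln y = -60.0856.
Normal system: [[139.0000, 27.0000]; [27.0000, 6]]·[k, ln C]ᵀ = [-60.0856, -10.7981]ᵀ.
Slope k = (n·Σx·ln y − Σx·Σln y)/(n·Σ(x)² − (Σx)²) = (6·-60.0856 − 27.0000·-10.7981)/105.0000 = -0.65681; ln C = (Σln y − k·Σx)/n = 1.15595.

k = -0.66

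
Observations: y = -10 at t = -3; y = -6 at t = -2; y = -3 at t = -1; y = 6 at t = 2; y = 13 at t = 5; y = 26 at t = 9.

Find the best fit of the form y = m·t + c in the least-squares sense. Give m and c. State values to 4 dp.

m = 2.9130, c = -0.5217

Entries of AᵀA: Σt·t = 124, Σt = 10, Σ1 = 6.
And Σt·y = 356, Σy = 26.
det = 124·6 − 10² = 644.
m = (356·6 − 10·26)/644 = 67/23; c = (124·26 − 10·356)/644 = -12/23.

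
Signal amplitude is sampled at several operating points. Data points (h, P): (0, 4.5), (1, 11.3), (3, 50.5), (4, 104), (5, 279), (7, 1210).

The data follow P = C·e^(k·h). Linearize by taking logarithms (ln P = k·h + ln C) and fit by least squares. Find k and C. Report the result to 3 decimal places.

k = 0.796, C = 4.717

With ln Pᵢ as the transformed response and hᵢ as the regressor:
Σh = 20.0000, Σ(h)² = 100.0000, Σln P = 25.2248, Σh·ln P = 110.6130.
Normal system: [[100.0000, 20.0000]; [20.0000, 6]]·[k, ln C]ᵀ = [110.6130, 25.2248]ᵀ.
Solving (det = 200.0000): k = 0.79591, ln C = 1.55112, so C = exp(1.55112) = 4.71674.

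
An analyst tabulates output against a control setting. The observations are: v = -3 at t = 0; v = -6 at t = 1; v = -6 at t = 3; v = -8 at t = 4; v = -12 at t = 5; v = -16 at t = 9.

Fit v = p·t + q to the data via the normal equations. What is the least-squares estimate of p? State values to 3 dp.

Setting ∂/∂p … = 0 gives: 132·p + 22·q = -260;  22·p + 6·q = -51.
Determinant 132·6 − 22² = 308.
p = ((-260)·6 − 22·(-51))/308 = -219/154; q = (132·(-51) − 22·(-260))/308 = -23/7.

p = -1.422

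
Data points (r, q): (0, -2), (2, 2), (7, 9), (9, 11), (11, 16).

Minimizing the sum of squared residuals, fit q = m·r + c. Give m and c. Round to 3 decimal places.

From the data, Σr·r = 255, Σr = 29, Σ1 = 5.
And Σr·q = 342, Σq = 36.
det = 255·5 − 29² = 434.
m = (342·5 − 29·36)/434 = 333/217; c = (255·36 − 29·342)/434 = -369/217.

m = 1.535, c = -1.700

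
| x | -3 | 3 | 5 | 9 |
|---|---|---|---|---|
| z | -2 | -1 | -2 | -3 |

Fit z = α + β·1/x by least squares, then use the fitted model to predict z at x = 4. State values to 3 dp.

ẑ = -1.847

Setting ∂/∂α … = 0 gives: 4·α + (14/45)·β = -8;  (14/45)·α + (556/2025)·β = -2/5.
Eliminating β: (556/2025)·(row 1) − (14/45)·(row 2) gives (676/675)·α = (556/2025)·(-8) − (14/45)·(-2/5) = -4196/2025, so α = -1049/507.
Then β = ((-2/5) − (14/45)·(-1049/507))/(556/2025) = 150/169.
At x = 4: ẑ = (-1049/507)·(1) + (150/169)·(1/4) = -1873/1014.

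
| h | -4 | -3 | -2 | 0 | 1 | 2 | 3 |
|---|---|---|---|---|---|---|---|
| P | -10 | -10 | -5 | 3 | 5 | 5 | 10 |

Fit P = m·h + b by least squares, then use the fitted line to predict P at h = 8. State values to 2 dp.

AᵀA·[m, b]ᵀ = AᵀP reads: 43·m + (-3)·b = 125;  (-3)·m + 7·b = -2.
det = 43·7 − (-3)² = 292.
m = (125·7 − (-3)·(-2))/292 = 869/292; b = (43·(-2) − (-3)·125)/292 = 289/292.
At h = 8: P̂ = (869/292)·(8) + (289/292)·(1) = 7241/292.

P̂ = 24.80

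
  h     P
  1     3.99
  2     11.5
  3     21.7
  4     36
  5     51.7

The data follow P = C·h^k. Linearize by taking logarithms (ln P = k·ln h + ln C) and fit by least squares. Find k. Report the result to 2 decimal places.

Taking logs, ln P = k·ln h + ln C, so regress ln P on ln h.
Over the data: Σln h = 4.7875, Σ(ln h)² = 6.1995, Σln P = 14.4324, Σln h·ln P = 16.3915.
Normal system: [[6.1995, 4.7875]; [4.7875, 5]]·[k, ln C]ᵀ = [16.3915, 14.4324]ᵀ.
Δ = 6.1995·5 − (4.7875)² = 8.0774; k = (16.3915·5 − 4.7875·14.4324)/8.0774 = 1.59236, ln C = (6.1995·14.4324 − 4.7875·16.3915)/8.0774 = 1.36181.

k = 1.59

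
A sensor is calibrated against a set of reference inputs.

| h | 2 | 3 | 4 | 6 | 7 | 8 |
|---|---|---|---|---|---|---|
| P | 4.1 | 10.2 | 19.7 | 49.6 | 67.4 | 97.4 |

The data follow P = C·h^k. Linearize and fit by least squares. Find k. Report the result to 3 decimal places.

Taking logs, ln P = k·ln h + ln C, so regress ln P on ln h.
Σln h = 8.9952, Σ(ln h)² = 14.9303, Σln P = 19.4075, Σln h·ln P = 32.3714.
Equations: 14.9303·k + 8.9952·ln C = 32.3714;  8.9952·k + 6·ln C = 19.4075.
Slope k = (n·Σln h·ln P − Σln h·Σln P)/(n·Σ(ln h)² − (Σln h)²) = (6·32.3714 − 8.9952·19.4075)/8.6686 = 2.26740; ln C = (Σln P − k·Σln h)/n = -0.16469.

k = 2.267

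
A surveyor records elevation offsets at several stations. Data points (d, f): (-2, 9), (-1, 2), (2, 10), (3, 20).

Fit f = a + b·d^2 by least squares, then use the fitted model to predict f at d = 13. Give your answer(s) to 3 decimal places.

Entries of AᵀA: Σ1 = 4, Σd^2 = 18, Σd^2·d^2 = 114.
And Σf = 41, Σd^2·f = 258.
AᵀA·[a, b]ᵀ = Aᵀf becomes [[4, 18]; [18, 114]]·[a, b]ᵀ = [41, 258]ᵀ.
Determinant 4·114 − 18² = 132.
a = (41·114 − 18·258)/132 = 5/22; b = (4·258 − 18·41)/132 = 49/22.
At d = 13: f̂ = (5/22)·(1) + (49/22)·(169) = 4143/11.

f̂ = 376.636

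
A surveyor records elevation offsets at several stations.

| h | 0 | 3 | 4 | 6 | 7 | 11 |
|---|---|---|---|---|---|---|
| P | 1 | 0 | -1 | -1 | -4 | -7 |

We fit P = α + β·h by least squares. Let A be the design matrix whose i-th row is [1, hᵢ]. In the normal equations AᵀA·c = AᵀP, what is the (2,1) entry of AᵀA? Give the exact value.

31

Row 2 ↔ basis h, column 1 ↔ basis 1, so (AᵀA)_{2,1} = Σᵢ h = (0)·(1) + (3)·(1) + (4)·(1) + (6)·(1) + (7)·(1) + (11)·(1) = 31.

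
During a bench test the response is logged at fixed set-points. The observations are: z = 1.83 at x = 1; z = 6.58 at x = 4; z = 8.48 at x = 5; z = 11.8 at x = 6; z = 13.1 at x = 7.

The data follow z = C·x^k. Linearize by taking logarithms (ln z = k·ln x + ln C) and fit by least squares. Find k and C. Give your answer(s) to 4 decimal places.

k = 1.0087, C = 1.7770

Taking logs, ln z = k·ln x + ln C, so regress ln z on ln x.
Σln x = 6.7334, Σ(ln x)² = 11.5091, Σln z = 9.6668, Σln x·ln z = 15.4807.
Equations: 11.5091·k + 6.7334·ln C = 15.4807;  6.7334·k + 5·ln C = 9.6668.
Δ = 11.5091·5 − (6.7334)² = 12.2067; k = (15.4807·5 − 6.7334·9.6668)/12.2067 = 1.00871, ln C = (11.5091·9.6668 − 6.7334·15.4807)/12.2067 = 0.57494, so C = exp(0.57494) = 1.77703.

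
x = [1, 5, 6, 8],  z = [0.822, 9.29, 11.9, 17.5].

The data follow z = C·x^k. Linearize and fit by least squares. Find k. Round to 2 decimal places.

k = 1.48

With ln zᵢ as the transformed response and ln xᵢ as the regressor:
Over the data: Σln x = 5.4806, Σ(ln x)² = 10.1248, Σln z = 7.3717, Σln x·ln z = 13.9765.
Normal system: [[10.1248, 5.4806]; [5.4806, 4]]·[k, ln C]ᵀ = [13.9765, 7.3717]ᵀ.
Δ = 10.1248·4 − (5.4806)² = 10.4617; k = (13.9765·4 − 5.4806·7.3717)/10.4617 = 1.48203, ln C = (10.1248·7.3717 − 5.4806·13.9765)/10.4617 = -0.18770.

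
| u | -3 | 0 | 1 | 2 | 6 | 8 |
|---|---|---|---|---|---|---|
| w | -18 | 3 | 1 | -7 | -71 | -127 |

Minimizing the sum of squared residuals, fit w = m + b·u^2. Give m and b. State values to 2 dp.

Entries of MᵀM: Σ1 = 6, Σu^2 = 114, Σu^2·u^2 = 5490.
Right-hand side: Σw = -219, Σu^2·w = -10873.
MᵀM·[m, b]ᵀ = Mᵀw becomes [[6, 114]; [114, 5490]]·[m, b]ᵀ = [-219, -10873]ᵀ.
det = 6·5490 − 114² = 19944.
m = ((-219)·5490 − 114·(-10873))/19944 = 3101/1662; b = (6·(-10873) − 114·(-219))/19944 = -1678/831.

m = 1.87, b = -2.02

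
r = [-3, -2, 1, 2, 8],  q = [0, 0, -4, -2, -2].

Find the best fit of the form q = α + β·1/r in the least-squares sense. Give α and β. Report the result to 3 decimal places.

α = -1.180, β = -2.653

Sums needed: Σ1 = 5, Σ1/r = 19/24, Σ1/r·1/r = 937/576.
Right-hand side: Σq = -8, Σ1/r·q = -21/4.
Determinant 5·(937/576) − (19/24)² = 1081/144.
α = ((-8)·(937/576) − (19/24)·(-21/4))/(1081/144) = -2551/2162; β = (5·(-21/4) − (19/24)·(-8))/(1081/144) = -2868/1081.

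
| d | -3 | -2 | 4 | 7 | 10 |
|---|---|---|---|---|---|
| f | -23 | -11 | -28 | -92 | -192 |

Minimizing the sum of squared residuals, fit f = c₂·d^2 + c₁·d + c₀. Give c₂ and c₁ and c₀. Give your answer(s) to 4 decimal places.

XᵀX·[c₂, c₁, c₀]ᵀ = Xᵀf reads: 12754·c₂ + 1372·c₁ + 178·c₀ = -24407;  1372·c₂ + 178·c₁ + 16·c₀ = -2585;  178·c₂ + 16·c₁ + 5·c₀ = -346.
Inverting the 3×3 Gram matrix, [c₂, c₁, c₀]ᵀ = [-289291/141546, 180997/141546, -12569/23591]ᵀ.

c₂ = -2.0438, c₁ = 1.2787, c₀ = -0.5328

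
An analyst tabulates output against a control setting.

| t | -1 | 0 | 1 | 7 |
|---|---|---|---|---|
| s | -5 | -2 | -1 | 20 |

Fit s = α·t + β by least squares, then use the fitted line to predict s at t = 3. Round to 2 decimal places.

ŝ = 6.97

From the data, Σt·t = 51, Σt = 7, Σ1 = 4.
And Σt·s = 144, Σs = 12.
Determinant 51·4 − 7² = 155.
α = (144·4 − 7·12)/155 = 492/155; β = (51·12 − 7·144)/155 = -396/155.
At t = 3: ŝ = (492/155)·(3) + (-396/155)·(1) = 216/31.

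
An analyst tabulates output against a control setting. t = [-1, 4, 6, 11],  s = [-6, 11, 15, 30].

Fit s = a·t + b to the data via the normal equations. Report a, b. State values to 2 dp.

a = 2.97, b = -2.36

Normal-equation sums: Σt·t = 174, Σt = 20, Σ1 = 4.
Right-hand side: Σt·s = 470, Σs = 50.
Determinant 174·4 − 20² = 296.
a = (470·4 − 20·50)/296 = 110/37; b = (174·50 − 20·470)/296 = -175/74.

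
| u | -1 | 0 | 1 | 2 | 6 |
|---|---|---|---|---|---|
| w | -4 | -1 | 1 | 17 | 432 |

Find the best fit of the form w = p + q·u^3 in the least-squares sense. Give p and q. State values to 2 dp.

Sums needed: Σ1 = 5, Σu^3 = 224, Σu^3·u^3 = 46722.
And Σw = 445, Σu^3·w = 93453.
AᵀA·[p, q]ᵀ = Aᵀw becomes [[5, 224]; [224, 46722]]·[p, q]ᵀ = [445, 93453]ᵀ.
Δ = 5·46722 − 224² = 183434.
p = (445·46722 − 224·93453)/183434 = -71091/91717; q = (5·93453 − 224·445)/183434 = 367585/183434.

p = -0.78, q = 2.00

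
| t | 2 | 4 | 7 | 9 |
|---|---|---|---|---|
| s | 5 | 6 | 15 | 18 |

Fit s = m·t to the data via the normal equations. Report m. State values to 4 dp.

m = 2.0067

Compute the Gram sums: Σt·t = 150.
For Aᵀs: Σt·s = 301.
Normal equations: [[150]]·[m]ᵀ = [301]ᵀ.
m = 301/150 = 2.00667.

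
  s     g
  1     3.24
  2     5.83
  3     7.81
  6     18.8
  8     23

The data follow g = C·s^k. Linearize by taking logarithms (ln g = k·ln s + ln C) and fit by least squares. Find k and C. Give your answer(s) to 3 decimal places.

k = 0.971, C = 3.043

Linearized form: ln g = k·ln s + ln C. From the 5 transformed points,
XᵀX = [[9.2219, 5.6630]; [5.6630, 5]], rhs = [15.2570, 11.0633]ᵀ  (here Σln s = 5.6630, Σ(ln s)² = 9.2219, Σln g = 11.0633, Σln s·ln g = 15.2570).
Slope k = (n·Σln s·ln g − Σln s·Σln g)/(n·Σ(ln s)² − (Σln s)²) = (5·15.2570 − 5.6630·11.0633)/14.0403 = 0.97103; ln C = (Σln g − k·Σln s)/n = 1.11289, so C = exp(1.11289) = 3.04314.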